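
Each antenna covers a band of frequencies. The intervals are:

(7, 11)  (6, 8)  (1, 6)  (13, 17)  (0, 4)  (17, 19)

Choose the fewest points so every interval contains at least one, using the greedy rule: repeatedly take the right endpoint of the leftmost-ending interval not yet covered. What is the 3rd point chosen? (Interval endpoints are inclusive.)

17

Sorted: [0,4] [1,6] [6,8] [7,11] [13,17] [17,19]
{[0,4],[1,6]} hit by 4; {[6,8],[7,11]} hit by 8; {[13,17],[17,19]} hit by 17.
Points: 4, 8, 17 (3 total).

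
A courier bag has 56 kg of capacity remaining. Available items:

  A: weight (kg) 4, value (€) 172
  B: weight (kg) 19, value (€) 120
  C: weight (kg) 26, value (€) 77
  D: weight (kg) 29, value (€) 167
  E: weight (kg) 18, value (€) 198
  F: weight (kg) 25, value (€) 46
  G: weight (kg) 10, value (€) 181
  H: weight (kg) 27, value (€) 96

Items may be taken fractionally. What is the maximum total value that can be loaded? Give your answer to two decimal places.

699.79

Order: A (172/4=43.00) > G (181/10=18.10) > E (198/18=11.00) > B (120/19=6.32) > D (167/29=5.76) > H (96/27=3.56) > C (77/26=2.96) > F (46/25=1.84)
Fill: take A (4 @ 172) → take G (10 @ 181) → take E (18 @ 198) → take B (19 @ 120) → take 5/29 of D → 28.79; 56/56 used.
Total value = 699.79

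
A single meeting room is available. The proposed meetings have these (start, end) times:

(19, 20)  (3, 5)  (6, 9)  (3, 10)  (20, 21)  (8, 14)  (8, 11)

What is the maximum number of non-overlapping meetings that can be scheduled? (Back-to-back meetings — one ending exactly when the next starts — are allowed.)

Sort by end time and greedily take each interval whose start is ≥ the last chosen end.
By end time: (3,5), (6,9), (3,10), (8,11), (8,14), (19,20), (20,21).
Pick (3,5); next start ≥ 5 → (6,9); next start ≥ 9 → (19,20); next start ≥ 20 → (20,21).
Selected 4 meetings.

4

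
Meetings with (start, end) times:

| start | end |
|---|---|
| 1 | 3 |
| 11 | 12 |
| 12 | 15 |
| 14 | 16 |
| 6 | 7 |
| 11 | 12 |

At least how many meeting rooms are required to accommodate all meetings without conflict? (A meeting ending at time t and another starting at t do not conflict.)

2

Events (time:±→running): 1:+→1 3:-→0 6:+→1 7:-→0 11:+→1 11:+→2 … peak 2.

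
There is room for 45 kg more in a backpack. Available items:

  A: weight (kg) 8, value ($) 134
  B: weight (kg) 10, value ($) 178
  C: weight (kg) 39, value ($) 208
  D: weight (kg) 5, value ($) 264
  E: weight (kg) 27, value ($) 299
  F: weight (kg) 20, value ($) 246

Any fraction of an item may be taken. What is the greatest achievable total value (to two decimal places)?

Greedy by value/weight ratio, highest first.
Order: D (264/5=52.80) > B (178/10=17.80) > A (134/8=16.75) > F (246/20=12.30) > E (299/27=11.07) > C (208/39=5.33)
Fill: take D (5 @ 264) → take B (10 @ 178) → take A (8 @ 134) → take F (20 @ 246) → take 2/27 of E → 22.15; 45/45 used.
Total value = 844.15

844.15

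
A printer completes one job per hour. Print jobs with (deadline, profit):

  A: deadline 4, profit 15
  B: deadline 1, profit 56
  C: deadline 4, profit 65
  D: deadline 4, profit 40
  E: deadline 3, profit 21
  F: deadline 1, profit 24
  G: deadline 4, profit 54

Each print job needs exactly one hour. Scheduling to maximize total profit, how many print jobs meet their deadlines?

Sort by profit descending; place each in the latest free slot ≤ its deadline.
By profit: C(d4,65), B(d1,56), G(d4,54), D(d4,40), F(d1,24), E(d3,21), A(d4,15)
C→slot 4; B→slot 1; G→slot 3; D→slot 2; F skipped; E skipped; A skipped.
4 of 7 scheduled.

4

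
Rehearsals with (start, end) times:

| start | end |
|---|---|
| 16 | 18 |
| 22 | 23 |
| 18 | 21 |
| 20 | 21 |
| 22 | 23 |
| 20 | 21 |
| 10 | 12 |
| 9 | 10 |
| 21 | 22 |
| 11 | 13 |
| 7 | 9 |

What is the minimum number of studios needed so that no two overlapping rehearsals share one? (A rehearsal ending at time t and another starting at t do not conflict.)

3

Events (time:±→running): 7:+→1 9:-→0 9:+→1 10:-→0 10:+→1 11:+→2 12:-→1 13:-→0 16:+→1 18:-→0 18:+→1 20:+→2 20:+→3 … peak 3.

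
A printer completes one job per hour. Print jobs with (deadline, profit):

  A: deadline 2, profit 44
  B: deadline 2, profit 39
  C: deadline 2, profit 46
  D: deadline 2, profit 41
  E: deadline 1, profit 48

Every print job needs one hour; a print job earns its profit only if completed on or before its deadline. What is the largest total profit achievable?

Profit order: E=48 C=46 A=44 D=41 B=39
Assign: E→slot 1, C→slot 2, A skipped, D skipped, B skipped.
Slots: [1:E] [2:C]
Profit = 48 + 46 = 94

94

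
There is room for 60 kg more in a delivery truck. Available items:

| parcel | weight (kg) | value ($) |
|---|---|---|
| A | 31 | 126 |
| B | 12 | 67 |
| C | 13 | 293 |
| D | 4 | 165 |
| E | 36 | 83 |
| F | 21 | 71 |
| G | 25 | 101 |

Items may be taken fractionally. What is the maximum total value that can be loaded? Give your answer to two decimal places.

651.00

Sort by value per unit weight and fill in that order.
Ratios (sorted): D 41.25, C 22.54, B 5.58, A 4.06, G 4.04, F 3.38, E 2.31
take D (4 @ 165); take C (13 @ 293); take B (12 @ 67); take A (31 @ 126). Capacity used 60/60.
Total value = 651.00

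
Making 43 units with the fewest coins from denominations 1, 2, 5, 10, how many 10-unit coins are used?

4

Use the largest denomination that fits, subtract, and repeat.
43 = 4×10 + 1×2 + 1×1
Count of 10: 4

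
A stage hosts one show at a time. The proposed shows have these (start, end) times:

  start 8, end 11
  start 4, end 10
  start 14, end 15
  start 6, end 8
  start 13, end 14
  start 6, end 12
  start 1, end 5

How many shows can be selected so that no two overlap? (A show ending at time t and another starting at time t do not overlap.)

Sort by end time and greedily take each interval whose start is ≥ the last chosen end.
Sorted by end: (1,5)  (6,8)  (4,10)  (8,11)  (6,12)  (13,14)  (14,15)
take (1,5); take (6,8); take (8,11); take (13,14); take (14,15).
Selected 5 shows.

5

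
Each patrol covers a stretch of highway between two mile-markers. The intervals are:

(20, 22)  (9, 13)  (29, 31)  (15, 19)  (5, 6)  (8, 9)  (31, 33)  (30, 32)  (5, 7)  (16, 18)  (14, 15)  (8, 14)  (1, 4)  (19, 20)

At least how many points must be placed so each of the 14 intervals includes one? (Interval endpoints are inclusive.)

7

Sorted: [1,4] [5,6] [5,7] [8,9] [9,13] [8,14] [14,15] [16,18] [15,19] [19,20] [20,22] [29,31] [30,32] [31,33]
{[1,4]} hit by 4; {[5,6],[5,7]} hit by 6; {[8,9],[9,13],[8,14]} hit by 9; {[14,15]} hit by 15; {[16,18],[15,19]} hit by 18; {[19,20],[20,22]} hit by 20; {[29,31],[30,32],[31,33]} hit by 31.
Points: 4, 6, 9, 15, 18, 20, 31 (7 total).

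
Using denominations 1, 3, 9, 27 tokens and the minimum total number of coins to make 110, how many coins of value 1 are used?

110 = 4×27 + 2×1
Count of 1: 2

2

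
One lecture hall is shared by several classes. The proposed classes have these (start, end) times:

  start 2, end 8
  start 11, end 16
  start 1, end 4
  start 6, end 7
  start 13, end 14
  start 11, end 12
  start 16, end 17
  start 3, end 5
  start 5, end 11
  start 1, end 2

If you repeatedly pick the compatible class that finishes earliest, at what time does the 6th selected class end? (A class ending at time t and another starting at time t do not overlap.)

17

Order by finish time; keep every interval that doesn't clash with the previous kept one.
Sorted by end: (1,2)  (1,4)  (3,5)  (6,7)  (2,8)  (5,11)  (11,12)  (13,14)  (11,16)  (16,17)
take (1,2); take (3,5); take (6,7); skip (5,11); take (11,12); take (13,14); skip (11,16); take (16,17).
Selected: (1,2) (3,5) (6,7) (11,12) (13,14) (16,17)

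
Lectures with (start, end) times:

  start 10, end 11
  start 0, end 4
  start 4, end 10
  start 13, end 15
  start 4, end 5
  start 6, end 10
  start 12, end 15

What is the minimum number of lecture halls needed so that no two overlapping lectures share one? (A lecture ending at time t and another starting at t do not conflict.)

The answer is the maximum number of intervals overlapping at any instant.
Events (time:±→running): 0:+→1 4:-→0 4:+→1 4:+→2 … peak 2.

2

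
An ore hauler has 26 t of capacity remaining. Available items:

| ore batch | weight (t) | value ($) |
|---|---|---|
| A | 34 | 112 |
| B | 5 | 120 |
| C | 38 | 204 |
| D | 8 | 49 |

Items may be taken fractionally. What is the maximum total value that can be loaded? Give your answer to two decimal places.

Ratios (sorted): B 24.00, D 6.12, C 5.37, A 3.29
take B (5 @ 120); take D (8 @ 49); take 13/38 of C → 69.79. Capacity used 26/26.
Total value = 238.79

238.79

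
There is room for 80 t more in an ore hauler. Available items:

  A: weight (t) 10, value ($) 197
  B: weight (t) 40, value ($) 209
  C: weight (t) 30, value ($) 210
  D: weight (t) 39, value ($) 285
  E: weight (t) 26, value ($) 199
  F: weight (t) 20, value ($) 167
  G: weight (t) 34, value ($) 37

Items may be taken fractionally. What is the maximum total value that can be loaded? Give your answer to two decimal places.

738.38

Order: A (197/10=19.70) > F (167/20=8.35) > E (199/26=7.65) > D (285/39=7.31) > C (210/30=7.00) > B (209/40=5.22) > G (37/34=1.09)
Fill: take A (10 @ 197) → take F (20 @ 167) → take E (26 @ 199) → take 24/39 of D → 175.38; 80/80 used.
Total value = 738.38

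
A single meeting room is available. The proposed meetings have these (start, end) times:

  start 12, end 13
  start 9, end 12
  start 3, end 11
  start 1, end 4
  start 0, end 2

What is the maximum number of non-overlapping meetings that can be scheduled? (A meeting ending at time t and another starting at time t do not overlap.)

3

Order by finish time; keep every interval that doesn't clash with the previous kept one.
By end time: (0,2), (1,4), (3,11), (9,12), (12,13).
Pick (0,2); next start ≥ 2 → (3,11); next start ≥ 11 → (12,13).
Selected 3 meetings.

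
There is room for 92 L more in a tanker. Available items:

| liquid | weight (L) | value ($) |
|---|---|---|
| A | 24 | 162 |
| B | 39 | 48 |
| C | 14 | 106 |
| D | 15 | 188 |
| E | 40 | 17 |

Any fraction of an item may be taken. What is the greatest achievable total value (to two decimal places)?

Greedy by value/weight ratio, highest first.
Ratios (sorted): D 12.53, C 7.57, A 6.75, B 1.23, E 0.42
take D (15 @ 188); take C (14 @ 106); take A (24 @ 162); take B (39 @ 48). Capacity used 92/92.
Total value = 504.00

504.00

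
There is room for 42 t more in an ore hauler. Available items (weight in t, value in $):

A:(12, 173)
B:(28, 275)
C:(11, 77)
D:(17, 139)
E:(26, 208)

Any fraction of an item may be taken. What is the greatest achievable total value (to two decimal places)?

464.35

Sort by value per unit weight and fill in that order.
Ratios (sorted): A 14.42, B 9.82, D 8.18, E 8.00, C 7.00
take A (12 @ 173); take B (28 @ 275); take 2/17 of D → 16.35. Capacity used 42/42.
Total value = 464.35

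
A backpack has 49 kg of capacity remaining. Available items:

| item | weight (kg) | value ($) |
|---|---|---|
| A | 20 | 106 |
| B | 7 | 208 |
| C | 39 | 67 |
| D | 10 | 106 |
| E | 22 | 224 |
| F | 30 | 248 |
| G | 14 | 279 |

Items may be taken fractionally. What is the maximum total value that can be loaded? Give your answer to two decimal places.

Greedy by value/weight ratio, highest first.
Order: B (208/7=29.71) > G (279/14=19.93) > D (106/10=10.60) > E (224/22=10.18) > F (248/30=8.27) > A (106/20=5.30) > C (67/39=1.72)
Fill: take B (7 @ 208) → take G (14 @ 279) → take D (10 @ 106) → take 18/22 of E → 183.27; 49/49 used.
Total value = 776.27

776.27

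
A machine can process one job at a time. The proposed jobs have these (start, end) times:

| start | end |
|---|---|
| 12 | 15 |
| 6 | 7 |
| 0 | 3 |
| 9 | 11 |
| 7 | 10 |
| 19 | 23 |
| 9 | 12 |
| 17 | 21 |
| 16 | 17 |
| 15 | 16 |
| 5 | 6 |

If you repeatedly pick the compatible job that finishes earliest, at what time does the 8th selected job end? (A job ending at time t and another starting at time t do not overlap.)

Sorted by end: (0,3)  (5,6)  (6,7)  (7,10)  (9,11)  (9,12)  (12,15)  (15,16)  (16,17)  (17,21)  (19,23)
take (0,3); take (5,6); take (6,7); take (7,10); skip (9,11); take (12,15); take (15,16); take (16,17); take (17,21); skip (19,23).
Selected: (0,3) (5,6) (6,7) (7,10) (12,15) (15,16) (16,17) (17,21)

21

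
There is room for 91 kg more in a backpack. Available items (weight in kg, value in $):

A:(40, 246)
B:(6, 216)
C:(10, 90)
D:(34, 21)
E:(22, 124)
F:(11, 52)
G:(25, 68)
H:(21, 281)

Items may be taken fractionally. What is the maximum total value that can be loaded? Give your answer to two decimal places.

911.91

Ratios (sorted): B 36.00, H 13.38, C 9.00, A 6.15, E 5.64, F 4.73, G 2.72, D 0.62
take B (6 @ 216); take H (21 @ 281); take C (10 @ 90); take A (40 @ 246); take 14/22 of E → 78.91. Capacity used 91/91.
Total value = 911.91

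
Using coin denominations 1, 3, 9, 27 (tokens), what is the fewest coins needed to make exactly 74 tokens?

Greedy: take as many of the largest coin as possible, then repeat with the remainder.
74 − 2×27→20 − 2×9→2 − 2×1→0
Total coins = 2 + 2 + 2 = 6

6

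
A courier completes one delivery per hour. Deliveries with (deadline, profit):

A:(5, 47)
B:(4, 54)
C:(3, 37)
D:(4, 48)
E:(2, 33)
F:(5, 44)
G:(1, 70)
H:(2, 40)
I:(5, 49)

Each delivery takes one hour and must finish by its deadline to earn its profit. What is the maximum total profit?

268

By profit: G(d1,70), B(d4,54), I(d5,49), D(d4,48), A(d5,47), F(d5,44), H(d2,40), C(d3,37), E(d2,33)
G→slot 1; B→slot 4; I→slot 5; D→slot 3; A→slot 2; F skipped; H skipped; C skipped; E skipped.
Profit = 70 + 47 + 48 + 54 + 49 = 268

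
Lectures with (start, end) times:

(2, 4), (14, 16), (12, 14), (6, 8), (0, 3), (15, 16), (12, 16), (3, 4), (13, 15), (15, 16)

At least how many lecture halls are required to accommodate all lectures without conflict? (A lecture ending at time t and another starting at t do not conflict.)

Events (time:±→running): 0:+→1 2:+→2 3:-→1 3:+→2 4:-→1 4:-→0 6:+→1 8:-→0 12:+→1 12:+→2 13:+→3 14:-→2 14:+→3 15:-→2 15:+→3 15:+→4 … peak 4.

4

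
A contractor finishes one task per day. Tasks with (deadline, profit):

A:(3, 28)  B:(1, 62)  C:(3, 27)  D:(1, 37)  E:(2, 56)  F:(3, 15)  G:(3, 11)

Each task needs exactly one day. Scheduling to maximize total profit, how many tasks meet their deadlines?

3

Profit order: B=62 E=56 D=37 A=28 C=27 F=15 G=11
Assign: B→slot 1, E→slot 2, D skipped, A→slot 3, C skipped, F skipped, G skipped.
Slots: [1:B] [2:E] [3:A]
3 of 7 scheduled.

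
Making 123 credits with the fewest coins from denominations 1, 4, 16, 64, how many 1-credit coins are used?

Use the largest denomination that fits, subtract, and repeat.
123 = 1×64 + 3×16 + 2×4 + 3×1
Count of 1: 3

3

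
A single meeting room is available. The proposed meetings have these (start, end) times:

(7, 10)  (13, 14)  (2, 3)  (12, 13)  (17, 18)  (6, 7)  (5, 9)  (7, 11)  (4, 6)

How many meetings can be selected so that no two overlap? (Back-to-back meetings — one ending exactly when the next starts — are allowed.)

7

Sorted by end: (2,3)  (4,6)  (6,7)  (5,9)  (7,10)  (7,11)  (12,13)  (13,14)  (17,18)
take (2,3); take (4,6); take (6,7); skip (5,9); take (7,10); take (12,13); take (13,14); take (17,18).
Selected 7 meetings.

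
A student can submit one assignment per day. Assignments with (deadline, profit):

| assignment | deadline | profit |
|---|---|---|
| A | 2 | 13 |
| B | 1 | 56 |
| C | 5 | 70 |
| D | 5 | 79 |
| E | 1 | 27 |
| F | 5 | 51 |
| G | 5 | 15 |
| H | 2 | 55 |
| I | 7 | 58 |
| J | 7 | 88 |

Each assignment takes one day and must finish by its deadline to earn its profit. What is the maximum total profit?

By profit: J(d7,88), D(d5,79), C(d5,70), I(d7,58), B(d1,56), H(d2,55), F(d5,51), E(d1,27), G(d5,15), A(d2,13)
J→slot 7; D→slot 5; C→slot 4; I→slot 6; B→slot 1; H→slot 2; F→slot 3; E skipped; G skipped; A skipped.
Profit = 56 + 55 + 51 + 70 + 79 + 58 + 88 = 457

457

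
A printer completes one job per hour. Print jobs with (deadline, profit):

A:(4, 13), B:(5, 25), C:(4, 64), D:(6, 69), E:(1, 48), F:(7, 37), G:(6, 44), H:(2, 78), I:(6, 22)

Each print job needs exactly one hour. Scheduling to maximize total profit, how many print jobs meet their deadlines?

7

Sort by profit descending; place each in the latest free slot ≤ its deadline.
Profit order: H=78 D=69 C=64 E=48 G=44 F=37 B=25 I=22 A=13
Assign: H→slot 2, D→slot 6, C→slot 4, E→slot 1, G→slot 5, F→slot 7, B→slot 3, I skipped, A skipped.
Slots: [1:E] [2:H] [3:B] [4:C] [5:G] [6:D] [7:F]
7 of 9 scheduled.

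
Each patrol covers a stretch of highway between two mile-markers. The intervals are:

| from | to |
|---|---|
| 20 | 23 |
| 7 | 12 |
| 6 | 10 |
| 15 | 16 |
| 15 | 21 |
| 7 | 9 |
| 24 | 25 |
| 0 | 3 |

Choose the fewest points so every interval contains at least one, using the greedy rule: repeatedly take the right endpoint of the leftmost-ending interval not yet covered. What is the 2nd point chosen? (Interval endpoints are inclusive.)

9

Sorted: [0,3] [7,9] [6,10] [7,12] [15,16] [15,21] [20,23] [24,25]
{[0,3]} hit by 3; {[7,9],[6,10],[7,12]} hit by 9; {[15,16],[15,21]} hit by 16; {[20,23]} hit by 23; {[24,25]} hit by 25.
Points: 3, 9, 16, 23, 25 (5 total).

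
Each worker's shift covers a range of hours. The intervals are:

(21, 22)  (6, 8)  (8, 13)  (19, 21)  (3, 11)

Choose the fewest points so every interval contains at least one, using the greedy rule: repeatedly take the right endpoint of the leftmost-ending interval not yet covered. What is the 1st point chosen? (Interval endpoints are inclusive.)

Sort by right endpoint; whenever an interval is uncovered, place a point at its right end.
By right end: [6,8]  [3,11]  [8,13]  [19,21]  [21,22]
[6,8] uncovered → point at 8; [19,21] uncovered → point at 21.
Points: 8, 21 (2 total).

8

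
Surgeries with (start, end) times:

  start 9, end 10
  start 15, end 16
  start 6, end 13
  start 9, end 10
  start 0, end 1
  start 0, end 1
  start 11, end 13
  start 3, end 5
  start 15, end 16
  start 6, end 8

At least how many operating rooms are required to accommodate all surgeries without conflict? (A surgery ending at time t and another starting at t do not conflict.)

3

The answer is the maximum number of intervals overlapping at any instant.
starts: [0, 0, 3, 6, 6, 9, 9, 11, 15, 15]
ends:   [1, 1, 5, 8, 10, 10, 13, 13, 16, 16]
s0→1 s0→2 e1→1 e1→0 s3→1 e5→0 s6→1 s6→2 e8→1 s9→2 s9→3  — peak 3.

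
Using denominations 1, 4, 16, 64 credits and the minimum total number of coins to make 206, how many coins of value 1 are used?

206 − 3×64→14 − 3×4→2 − 2×1→0
Count of 1: 2

2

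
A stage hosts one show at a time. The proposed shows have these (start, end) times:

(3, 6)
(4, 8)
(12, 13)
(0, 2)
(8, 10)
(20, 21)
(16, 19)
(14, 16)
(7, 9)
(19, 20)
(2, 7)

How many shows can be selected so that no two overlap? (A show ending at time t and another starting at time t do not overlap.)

8

Greedy by earliest finish: after sorting by end time, pick each interval compatible with the last pick.
By end time: (0,2), (3,6), (2,7), (4,8), (7,9), (8,10), (12,13), (14,16), (16,19), (19,20), (20,21).
Pick (0,2); next start ≥ 2 → (3,6); next start ≥ 6 → (7,9); next start ≥ 9 → (12,13); next start ≥ 13 → (14,16); next start ≥ 16 → (16,19); next start ≥ 19 → (19,20); next start ≥ 20 → (20,21).
Selected 8 shows.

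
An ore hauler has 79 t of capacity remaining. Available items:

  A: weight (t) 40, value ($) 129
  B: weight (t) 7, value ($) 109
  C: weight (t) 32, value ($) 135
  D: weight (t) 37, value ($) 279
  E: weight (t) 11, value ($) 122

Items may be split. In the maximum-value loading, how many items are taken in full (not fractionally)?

3

Ratios (sorted): B 15.57, E 11.09, D 7.54, C 4.22, A 3.23
take B (7 @ 109); take E (11 @ 122); take D (37 @ 279); take 24/32 of C → 101.25. Capacity used 79/79.
3 item(s) taken whole; one partial (take 24/32 of C).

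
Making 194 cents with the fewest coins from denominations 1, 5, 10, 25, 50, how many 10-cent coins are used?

Use the largest denomination that fits, subtract, and repeat.
194 − 3×50→44 − 1×25→19 − 1×10→9 − 1×5→4 − 4×1→0
Count of 10: 1

1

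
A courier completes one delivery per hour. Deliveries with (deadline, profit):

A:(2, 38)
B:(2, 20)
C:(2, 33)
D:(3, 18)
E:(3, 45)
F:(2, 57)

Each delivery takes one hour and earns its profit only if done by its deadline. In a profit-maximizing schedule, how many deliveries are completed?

3

Sort by profit descending; place each in the latest free slot ≤ its deadline.
By profit: F(d2,57), E(d3,45), A(d2,38), C(d2,33), B(d2,20), D(d3,18)
F→slot 2; E→slot 3; A→slot 1; C skipped; B skipped; D skipped.
3 of 6 scheduled.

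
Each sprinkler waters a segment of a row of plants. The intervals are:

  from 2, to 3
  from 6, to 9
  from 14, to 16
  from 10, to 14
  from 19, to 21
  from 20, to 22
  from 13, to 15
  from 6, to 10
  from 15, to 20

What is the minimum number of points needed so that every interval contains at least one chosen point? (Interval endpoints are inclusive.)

Sorted: [2,3] [6,9] [6,10] [10,14] [13,15] [14,16] [15,20] [19,21] [20,22]
{[2,3]} hit by 3; {[6,9],[6,10]} hit by 9; {[10,14],[13,15],[14,16]} hit by 14; {[15,20],[19,21],[20,22]} hit by 20.
Points: 3, 9, 14, 20 (4 total).

4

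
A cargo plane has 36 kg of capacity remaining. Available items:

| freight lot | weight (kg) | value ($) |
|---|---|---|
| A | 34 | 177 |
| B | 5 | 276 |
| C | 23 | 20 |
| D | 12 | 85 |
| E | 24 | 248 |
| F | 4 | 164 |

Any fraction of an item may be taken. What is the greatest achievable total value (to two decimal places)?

709.25

Order: B (276/5=55.20) > F (164/4=41.00) > E (248/24=10.33) > D (85/12=7.08) > A (177/34=5.21) > C (20/23=0.87)
Fill: take B (5 @ 276) → take F (4 @ 164) → take E (24 @ 248) → take 3/12 of D → 21.25; 36/36 used.
Total value = 709.25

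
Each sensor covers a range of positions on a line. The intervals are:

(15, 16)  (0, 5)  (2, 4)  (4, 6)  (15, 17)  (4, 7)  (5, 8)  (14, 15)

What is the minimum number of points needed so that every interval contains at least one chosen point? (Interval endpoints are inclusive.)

3

Sorted: [2,4] [0,5] [4,6] [4,7] [5,8] [14,15] [15,16] [15,17]
{[2,4],[0,5],[4,6],[4,7]} hit by 4; {[5,8]} hit by 8; {[14,15],[15,16],[15,17]} hit by 15.
Points: 4, 8, 15 (3 total).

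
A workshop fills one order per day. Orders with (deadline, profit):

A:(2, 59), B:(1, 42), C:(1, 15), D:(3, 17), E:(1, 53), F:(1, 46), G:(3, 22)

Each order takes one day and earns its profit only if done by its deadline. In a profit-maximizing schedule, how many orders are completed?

3

Take jobs in profit order; each goes to the latest open slot no later than its deadline.
By profit: A(d2,59), E(d1,53), F(d1,46), B(d1,42), G(d3,22), D(d3,17), C(d1,15)
A→slot 2; E→slot 1; F skipped; B skipped; G→slot 3; D skipped; C skipped.
3 of 7 scheduled.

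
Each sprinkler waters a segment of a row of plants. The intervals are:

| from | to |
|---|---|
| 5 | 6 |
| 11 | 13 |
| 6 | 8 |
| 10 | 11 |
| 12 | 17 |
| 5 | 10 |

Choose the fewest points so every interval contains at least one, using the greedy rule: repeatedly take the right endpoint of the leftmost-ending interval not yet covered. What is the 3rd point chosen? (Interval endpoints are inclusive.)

Process intervals by earliest right end; each time one isn't hit yet, stab at its right endpoint.
By right end: [5,6]  [6,8]  [5,10]  [10,11]  [11,13]  [12,17]
[5,6] uncovered → point at 6; [10,11] uncovered → point at 11; [12,17] uncovered → point at 17.
Points: 6, 11, 17 (3 total).

17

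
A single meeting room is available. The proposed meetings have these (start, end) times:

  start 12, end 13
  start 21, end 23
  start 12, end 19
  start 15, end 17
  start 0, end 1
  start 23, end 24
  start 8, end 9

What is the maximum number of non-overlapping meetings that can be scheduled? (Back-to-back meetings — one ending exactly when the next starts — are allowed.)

6

Greedy by earliest finish: after sorting by end time, pick each interval compatible with the last pick.
Sorted by end: (0,1)  (8,9)  (12,13)  (15,17)  (12,19)  (21,23)  (23,24)
take (0,1); take (8,9); take (12,13); take (15,17); skip (12,19); take (21,23); take (23,24).
Selected 6 meetings.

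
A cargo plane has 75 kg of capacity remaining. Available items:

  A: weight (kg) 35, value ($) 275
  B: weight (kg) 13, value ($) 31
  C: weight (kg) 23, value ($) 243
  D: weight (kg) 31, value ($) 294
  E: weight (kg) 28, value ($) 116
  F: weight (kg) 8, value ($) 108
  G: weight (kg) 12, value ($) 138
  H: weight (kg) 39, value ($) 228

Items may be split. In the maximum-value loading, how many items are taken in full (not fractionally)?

Order: F (108/8=13.50) > G (138/12=11.50) > C (243/23=10.57) > D (294/31=9.48) > A (275/35=7.86) > H (228/39=5.85) > E (116/28=4.14) > B (31/13=2.38)
Fill: take F (8 @ 108) → take G (12 @ 138) → take C (23 @ 243) → take D (31 @ 294) → take 1/35 of A → 7.86; 75/75 used.
4 item(s) taken whole; one partial (take 1/35 of A).

4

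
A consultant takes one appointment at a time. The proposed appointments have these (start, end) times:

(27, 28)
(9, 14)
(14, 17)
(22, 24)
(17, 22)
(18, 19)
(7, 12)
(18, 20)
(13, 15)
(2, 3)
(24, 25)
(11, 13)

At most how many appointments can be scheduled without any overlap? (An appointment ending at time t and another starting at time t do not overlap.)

Sorted by end: (2,3)  (7,12)  (11,13)  (9,14)  (13,15)  (14,17)  (18,19)  (18,20)  (17,22)  (22,24)  (24,25)  (27,28)
take (2,3); take (7,12); skip (9,14); take (13,15); take (18,19); take (22,24); take (24,25); take (27,28).
Selected 7 appointments.

7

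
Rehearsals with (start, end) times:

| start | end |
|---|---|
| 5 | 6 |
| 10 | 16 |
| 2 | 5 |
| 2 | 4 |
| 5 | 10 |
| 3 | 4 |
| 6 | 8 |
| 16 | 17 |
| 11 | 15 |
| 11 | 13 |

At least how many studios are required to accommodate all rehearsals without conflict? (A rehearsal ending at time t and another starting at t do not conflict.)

Events (time:±→running): 2:+→1 2:+→2 3:+→3 … peak 3.

3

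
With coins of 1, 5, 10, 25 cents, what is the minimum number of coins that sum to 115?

Use the largest denomination that fits, subtract, and repeat.
115 = 4×25 + 1×10 + 1×5
Total coins = 4 + 1 + 1 = 6

6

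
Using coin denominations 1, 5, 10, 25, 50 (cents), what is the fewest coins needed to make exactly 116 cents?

116 = 2×50 + 1×10 + 1×5 + 1×1
Total coins = 2 + 1 + 1 + 1 = 5

5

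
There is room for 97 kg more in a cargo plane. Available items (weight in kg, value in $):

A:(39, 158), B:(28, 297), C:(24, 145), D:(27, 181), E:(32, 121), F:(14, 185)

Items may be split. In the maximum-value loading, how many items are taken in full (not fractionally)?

Sort by value per unit weight and fill in that order.
Ratios (sorted): F 13.21, B 10.61, D 6.70, C 6.04, A 4.05, E 3.78
take F (14 @ 185); take B (28 @ 297); take D (27 @ 181); take C (24 @ 145); take 4/39 of A → 16.21. Capacity used 97/97.
4 item(s) taken whole; one partial (take 4/39 of A).

4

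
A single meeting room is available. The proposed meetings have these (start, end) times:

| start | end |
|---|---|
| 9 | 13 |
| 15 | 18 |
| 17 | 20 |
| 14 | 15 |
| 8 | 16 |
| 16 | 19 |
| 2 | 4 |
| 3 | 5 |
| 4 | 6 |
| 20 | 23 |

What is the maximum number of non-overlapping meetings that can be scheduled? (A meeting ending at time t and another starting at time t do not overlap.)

Order by finish time; keep every interval that doesn't clash with the previous kept one.
Sorted by end: (2,4)  (3,5)  (4,6)  (9,13)  (14,15)  (8,16)  (15,18)  (16,19)  (17,20)  (20,23)
take (2,4); skip (3,5); take (4,6); take (9,13); take (14,15); take (15,18); skip (16,19); take (20,23).
Selected 6 meetings.

6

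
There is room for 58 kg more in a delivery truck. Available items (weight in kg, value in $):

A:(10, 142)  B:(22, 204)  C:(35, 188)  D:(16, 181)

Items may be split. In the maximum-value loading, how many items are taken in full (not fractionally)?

Sort by value per unit weight and fill in that order.
Ratios (sorted): A 14.20, D 11.31, B 9.27, C 5.37
take A (10 @ 142); take D (16 @ 181); take B (22 @ 204); take 10/35 of C → 53.71. Capacity used 58/58.
3 item(s) taken whole; one partial (take 10/35 of C).

3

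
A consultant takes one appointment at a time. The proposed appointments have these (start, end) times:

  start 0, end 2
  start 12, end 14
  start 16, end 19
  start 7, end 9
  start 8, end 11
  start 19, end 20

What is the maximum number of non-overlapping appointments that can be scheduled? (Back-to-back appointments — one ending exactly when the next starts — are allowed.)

5

Sorted by end: (0,2)  (7,9)  (8,11)  (12,14)  (16,19)  (19,20)
take (0,2); take (7,9); take (12,14); take (16,19); take (19,20).
Selected 5 appointments.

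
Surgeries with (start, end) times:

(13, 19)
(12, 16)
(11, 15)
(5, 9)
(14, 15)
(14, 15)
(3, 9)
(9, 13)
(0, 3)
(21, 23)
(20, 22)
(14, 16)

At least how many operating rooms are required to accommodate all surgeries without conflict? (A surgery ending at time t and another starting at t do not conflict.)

6

starts: [0, 3, 5, 9, 11, 12, 13, 14, 14, 14, 20, 21]
ends:   [3, 9, 9, 13, 15, 15, 15, 16, 16, 19, 22, 23]
s0→1 e3→0 s3→1 s5→2 e9→1 e9→0 s9→1 s11→2 s12→3 e13→2 s13→3 s14→4 s14→5 s14→6  — peak 6.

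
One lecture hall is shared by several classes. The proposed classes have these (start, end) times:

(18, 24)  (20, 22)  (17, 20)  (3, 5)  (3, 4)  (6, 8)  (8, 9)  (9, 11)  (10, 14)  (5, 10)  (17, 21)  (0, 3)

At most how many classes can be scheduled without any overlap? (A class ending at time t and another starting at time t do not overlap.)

By end time: (0,3), (3,4), (3,5), (6,8), (8,9), (5,10), (9,11), (10,14), (17,20), (17,21), (20,22), (18,24).
Pick (0,3); next start ≥ 3 → (3,4); next start ≥ 4 → (6,8); next start ≥ 8 → (8,9); next start ≥ 9 → (9,11); next start ≥ 11 → (17,20); next start ≥ 20 → (20,22).
Selected 7 classes.

7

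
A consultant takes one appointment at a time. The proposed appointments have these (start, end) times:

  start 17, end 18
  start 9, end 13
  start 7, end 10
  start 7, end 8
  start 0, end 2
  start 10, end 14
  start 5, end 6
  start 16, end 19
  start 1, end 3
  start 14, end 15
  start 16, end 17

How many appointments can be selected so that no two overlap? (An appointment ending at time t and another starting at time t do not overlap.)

7

Order by finish time; keep every interval that doesn't clash with the previous kept one.
By end time: (0,2), (1,3), (5,6), (7,8), (7,10), (9,13), (10,14), (14,15), (16,17), (17,18), (16,19).
Pick (0,2); next start ≥ 2 → (5,6); next start ≥ 6 → (7,8); next start ≥ 8 → (9,13); next start ≥ 13 → (14,15); next start ≥ 15 → (16,17); next start ≥ 17 → (17,18).
Selected 7 appointments.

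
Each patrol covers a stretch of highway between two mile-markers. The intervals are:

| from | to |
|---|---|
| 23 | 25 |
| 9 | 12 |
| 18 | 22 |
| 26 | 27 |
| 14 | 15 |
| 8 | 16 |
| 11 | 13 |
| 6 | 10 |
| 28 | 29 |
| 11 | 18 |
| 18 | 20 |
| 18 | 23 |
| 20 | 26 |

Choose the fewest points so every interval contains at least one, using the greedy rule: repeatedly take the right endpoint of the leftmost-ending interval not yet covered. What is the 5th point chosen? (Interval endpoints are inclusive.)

25

Process intervals by earliest right end; each time one isn't hit yet, stab at its right endpoint.
By right end: [6,10]  [9,12]  [11,13]  [14,15]  [8,16]  [11,18]  [18,20]  [18,22]  [18,23]  [23,25]  [20,26]  [26,27]  [28,29]
[6,10] uncovered → point at 10; [11,13] uncovered → point at 13; [14,15] uncovered → point at 15; [18,20] uncovered → point at 20; [23,25] uncovered → point at 25; [26,27] uncovered → point at 27; [28,29] uncovered → point at 29.
Points: 10, 13, 15, 20, 25, 27, 29 (7 total).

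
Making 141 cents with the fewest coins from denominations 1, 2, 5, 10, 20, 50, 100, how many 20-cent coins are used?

141 = 1×100 + 2×20 + 1×1
Count of 20: 2

2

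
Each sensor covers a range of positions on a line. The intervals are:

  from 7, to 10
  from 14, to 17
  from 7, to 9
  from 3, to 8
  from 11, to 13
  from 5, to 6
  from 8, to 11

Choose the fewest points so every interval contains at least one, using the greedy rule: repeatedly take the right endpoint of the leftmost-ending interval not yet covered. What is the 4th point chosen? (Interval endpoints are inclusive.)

Sorted: [5,6] [3,8] [7,9] [7,10] [8,11] [11,13] [14,17]
{[5,6],[3,8]} hit by 6; {[7,9],[7,10],[8,11]} hit by 9; {[11,13]} hit by 13; {[14,17]} hit by 17.
Points: 6, 9, 13, 17 (4 total).

17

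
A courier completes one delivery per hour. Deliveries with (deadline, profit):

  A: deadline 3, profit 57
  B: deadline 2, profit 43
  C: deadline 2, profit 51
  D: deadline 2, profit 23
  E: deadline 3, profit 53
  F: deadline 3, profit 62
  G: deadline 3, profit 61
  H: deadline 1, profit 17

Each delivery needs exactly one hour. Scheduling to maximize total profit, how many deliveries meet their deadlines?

Sort by profit descending; place each in the latest free slot ≤ its deadline.
By profit: F(d3,62), G(d3,61), A(d3,57), E(d3,53), C(d2,51), B(d2,43), D(d2,23), H(d1,17)
F→slot 3; G→slot 2; A→slot 1; E skipped; C skipped; B skipped; D skipped; H skipped.
3 of 8 scheduled.

3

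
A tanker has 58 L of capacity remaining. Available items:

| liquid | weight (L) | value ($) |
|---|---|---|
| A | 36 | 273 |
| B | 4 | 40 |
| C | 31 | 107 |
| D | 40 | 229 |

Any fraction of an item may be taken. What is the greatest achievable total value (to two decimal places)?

Greedy by value/weight ratio, highest first.
Order: B (40/4=10.00) > A (273/36=7.58) > D (229/40=5.72) > C (107/31=3.45)
Fill: take B (4 @ 40) → take A (36 @ 273) → take 18/40 of D → 103.05; 58/58 used.
Total value = 416.05

416.05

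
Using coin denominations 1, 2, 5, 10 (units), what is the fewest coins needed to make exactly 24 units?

4

24 = 2×10 + 2×2
Total coins = 2 + 2 = 4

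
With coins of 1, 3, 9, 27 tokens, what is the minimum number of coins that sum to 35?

35 = 1×27 + 2×3 + 2×1
Total coins = 1 + 2 + 2 = 5

5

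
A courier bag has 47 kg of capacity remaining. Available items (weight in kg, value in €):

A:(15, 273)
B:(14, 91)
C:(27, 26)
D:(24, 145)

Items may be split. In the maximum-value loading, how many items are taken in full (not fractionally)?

2

Sort by value per unit weight and fill in that order.
Ratios (sorted): A 18.20, B 6.50, D 6.04, C 0.96
take A (15 @ 273); take B (14 @ 91); take 18/24 of D → 108.75. Capacity used 47/47.
2 item(s) taken whole; one partial (take 18/24 of D).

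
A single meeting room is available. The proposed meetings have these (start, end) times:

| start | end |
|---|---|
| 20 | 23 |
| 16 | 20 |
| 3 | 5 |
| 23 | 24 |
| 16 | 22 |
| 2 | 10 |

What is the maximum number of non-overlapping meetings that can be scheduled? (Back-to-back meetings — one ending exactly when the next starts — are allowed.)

4

Order by finish time; keep every interval that doesn't clash with the previous kept one.
Sorted by end: (3,5)  (2,10)  (16,20)  (16,22)  (20,23)  (23,24)
take (3,5); take (16,20); take (20,23); take (23,24).
Selected 4 meetings.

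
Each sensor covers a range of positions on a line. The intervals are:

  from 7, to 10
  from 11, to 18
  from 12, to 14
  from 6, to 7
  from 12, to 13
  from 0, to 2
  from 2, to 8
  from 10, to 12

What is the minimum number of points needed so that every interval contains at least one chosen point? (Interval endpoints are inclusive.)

By right end: [0,2]  [6,7]  [2,8]  [7,10]  [10,12]  [12,13]  [12,14]  [11,18]
[0,2] uncovered → point at 2; [6,7] uncovered → point at 7; [10,12] uncovered → point at 12.
Points: 2, 7, 12 (3 total).

3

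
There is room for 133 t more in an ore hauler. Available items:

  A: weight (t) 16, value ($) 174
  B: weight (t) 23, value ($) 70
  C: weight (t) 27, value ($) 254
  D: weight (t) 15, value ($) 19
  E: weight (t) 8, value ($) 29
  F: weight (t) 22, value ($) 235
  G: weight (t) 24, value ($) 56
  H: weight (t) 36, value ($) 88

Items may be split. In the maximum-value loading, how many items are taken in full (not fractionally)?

6

Ratios (sorted): A 10.88, F 10.68, C 9.41, E 3.62, B 3.04, H 2.44, G 2.33, D 1.27
take A (16 @ 174); take F (22 @ 235); take C (27 @ 254); take E (8 @ 29); take B (23 @ 70); take H (36 @ 88); take 1/24 of G → 2.33. Capacity used 133/133.
6 item(s) taken whole; one partial (take 1/24 of G).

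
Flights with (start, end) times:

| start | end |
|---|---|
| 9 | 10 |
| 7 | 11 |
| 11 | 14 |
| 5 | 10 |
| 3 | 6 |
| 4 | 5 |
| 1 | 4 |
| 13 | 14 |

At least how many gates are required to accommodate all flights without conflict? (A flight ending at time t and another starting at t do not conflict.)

3

The answer is the maximum number of intervals overlapping at any instant.
starts: [1, 3, 4, 5, 7, 9, 11, 13]
ends:   [4, 5, 6, 10, 10, 11, 14, 14]
s1→1 s3→2 e4→1 s4→2 e5→1 s5→2 e6→1 s7→2 s9→3  — peak 3.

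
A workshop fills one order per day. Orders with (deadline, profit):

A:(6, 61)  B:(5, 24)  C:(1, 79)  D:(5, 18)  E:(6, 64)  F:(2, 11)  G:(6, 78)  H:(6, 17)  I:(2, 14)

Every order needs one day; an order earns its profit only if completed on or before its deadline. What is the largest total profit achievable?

By profit: C(d1,79), G(d6,78), E(d6,64), A(d6,61), B(d5,24), D(d5,18), H(d6,17), I(d2,14), F(d2,11)
C→slot 1; G→slot 6; E→slot 5; A→slot 4; B→slot 3; D→slot 2; H skipped; I skipped; F skipped.
Profit = 79 + 18 + 24 + 61 + 64 + 78 = 324

324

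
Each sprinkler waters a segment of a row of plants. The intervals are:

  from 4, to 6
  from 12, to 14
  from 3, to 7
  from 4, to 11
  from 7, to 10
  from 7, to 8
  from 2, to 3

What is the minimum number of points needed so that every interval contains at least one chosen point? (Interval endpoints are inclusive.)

4

Process intervals by earliest right end; each time one isn't hit yet, stab at its right endpoint.
By right end: [2,3]  [4,6]  [3,7]  [7,8]  [7,10]  [4,11]  [12,14]
[2,3] uncovered → point at 3; [4,6] uncovered → point at 6; [7,8] uncovered → point at 8; [12,14] uncovered → point at 14.
Points: 3, 6, 8, 14 (4 total).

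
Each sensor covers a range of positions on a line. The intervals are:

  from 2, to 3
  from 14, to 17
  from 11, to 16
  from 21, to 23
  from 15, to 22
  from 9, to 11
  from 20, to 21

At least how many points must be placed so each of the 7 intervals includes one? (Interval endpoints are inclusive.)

By right end: [2,3]  [9,11]  [11,16]  [14,17]  [20,21]  [15,22]  [21,23]
[2,3] uncovered → point at 3; [9,11] uncovered → point at 11; [14,17] uncovered → point at 17; [20,21] uncovered → point at 21.
Points: 3, 11, 17, 21 (4 total).

4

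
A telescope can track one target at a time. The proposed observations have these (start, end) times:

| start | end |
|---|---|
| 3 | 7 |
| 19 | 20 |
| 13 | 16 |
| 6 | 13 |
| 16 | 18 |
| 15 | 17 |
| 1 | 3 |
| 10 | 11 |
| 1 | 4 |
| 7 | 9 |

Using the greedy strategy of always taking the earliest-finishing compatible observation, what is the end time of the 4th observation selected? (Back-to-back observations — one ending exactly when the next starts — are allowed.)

Sort by end time and greedily take each interval whose start is ≥ the last chosen end.
Sorted by end: (1,3)  (1,4)  (3,7)  (7,9)  (10,11)  (6,13)  (13,16)  (15,17)  (16,18)  (19,20)
take (1,3); skip (1,4); take (3,7); take (7,9); take (10,11); take (13,16); take (16,18); take (19,20).
Selected: (1,3) (3,7) (7,9) (10,11) (13,16) (16,18) (19,20)

11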